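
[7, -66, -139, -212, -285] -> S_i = 7 + -73*i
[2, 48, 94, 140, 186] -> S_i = 2 + 46*i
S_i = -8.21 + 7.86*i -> [-8.21, -0.35, 7.51, 15.37, 23.23]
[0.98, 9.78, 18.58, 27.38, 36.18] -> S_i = 0.98 + 8.80*i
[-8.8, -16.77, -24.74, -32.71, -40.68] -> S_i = -8.80 + -7.97*i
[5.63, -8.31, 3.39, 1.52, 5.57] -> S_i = Random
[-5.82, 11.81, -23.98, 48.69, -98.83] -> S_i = -5.82*(-2.03)^i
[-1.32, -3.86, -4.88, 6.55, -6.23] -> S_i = Random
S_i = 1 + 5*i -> [1, 6, 11, 16, 21]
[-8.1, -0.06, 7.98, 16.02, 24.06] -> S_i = -8.10 + 8.04*i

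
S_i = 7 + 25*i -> [7, 32, 57, 82, 107]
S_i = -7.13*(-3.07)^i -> [-7.13, 21.89, -67.2, 206.3, -633.35]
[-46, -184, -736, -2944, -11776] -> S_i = -46*4^i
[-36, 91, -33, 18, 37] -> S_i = Random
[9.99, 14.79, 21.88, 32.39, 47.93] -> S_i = 9.99*1.48^i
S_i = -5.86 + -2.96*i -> [-5.86, -8.82, -11.78, -14.74, -17.7]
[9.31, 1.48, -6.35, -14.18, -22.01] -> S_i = 9.31 + -7.83*i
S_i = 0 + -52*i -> [0, -52, -104, -156, -208]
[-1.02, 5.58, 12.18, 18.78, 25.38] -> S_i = -1.02 + 6.60*i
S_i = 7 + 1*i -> [7, 8, 9, 10, 11]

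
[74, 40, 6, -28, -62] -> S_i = 74 + -34*i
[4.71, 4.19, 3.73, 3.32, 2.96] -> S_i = 4.71*0.89^i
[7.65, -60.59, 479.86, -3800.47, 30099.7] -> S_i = 7.65*(-7.92)^i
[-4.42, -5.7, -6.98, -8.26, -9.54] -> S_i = -4.42 + -1.28*i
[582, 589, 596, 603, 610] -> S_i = 582 + 7*i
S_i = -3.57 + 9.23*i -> [-3.57, 5.66, 14.89, 24.12, 33.35]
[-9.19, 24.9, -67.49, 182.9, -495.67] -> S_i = -9.19*(-2.71)^i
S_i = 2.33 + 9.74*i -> [2.33, 12.07, 21.81, 31.55, 41.29]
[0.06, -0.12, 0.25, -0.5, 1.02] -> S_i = 0.06*(-2.03)^i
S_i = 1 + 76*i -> [1, 77, 153, 229, 305]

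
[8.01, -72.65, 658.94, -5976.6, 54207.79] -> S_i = 8.01*(-9.07)^i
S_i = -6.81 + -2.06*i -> [-6.81, -8.87, -10.93, -12.99, -15.05]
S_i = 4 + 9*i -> [4, 13, 22, 31, 40]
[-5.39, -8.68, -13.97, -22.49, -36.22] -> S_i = -5.39*1.61^i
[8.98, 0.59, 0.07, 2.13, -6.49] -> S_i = Random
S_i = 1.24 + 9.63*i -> [1.24, 10.87, 20.5, 30.13, 39.76]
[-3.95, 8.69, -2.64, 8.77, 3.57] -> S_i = Random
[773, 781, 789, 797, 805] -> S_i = 773 + 8*i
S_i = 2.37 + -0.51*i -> [2.37, 1.86, 1.35, 0.84, 0.33]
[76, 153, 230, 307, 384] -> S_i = 76 + 77*i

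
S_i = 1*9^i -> [1, 9, 81, 729, 6561]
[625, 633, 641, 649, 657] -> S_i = 625 + 8*i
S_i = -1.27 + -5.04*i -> [-1.27, -6.31, -11.35, -16.39, -21.43]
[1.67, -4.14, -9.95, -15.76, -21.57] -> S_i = 1.67 + -5.81*i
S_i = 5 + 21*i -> [5, 26, 47, 68, 89]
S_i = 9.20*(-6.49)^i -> [9.2, -59.71, 387.5, -2514.91, 16321.75]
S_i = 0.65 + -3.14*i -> [0.65, -2.49, -5.63, -8.77, -11.91]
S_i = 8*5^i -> [8, 40, 200, 1000, 5000]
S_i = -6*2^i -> [-6, -12, -24, -48, -96]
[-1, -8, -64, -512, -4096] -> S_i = -1*8^i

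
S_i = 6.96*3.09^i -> [6.96, 21.51, 66.45, 205.35, 634.52]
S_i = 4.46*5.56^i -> [4.46, 24.8, 137.87, 766.58, 4262.2]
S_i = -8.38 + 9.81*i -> [-8.38, 1.43, 11.24, 21.05, 30.86]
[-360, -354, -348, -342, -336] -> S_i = -360 + 6*i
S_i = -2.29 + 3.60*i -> [-2.29, 1.31, 4.91, 8.51, 12.11]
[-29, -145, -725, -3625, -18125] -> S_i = -29*5^i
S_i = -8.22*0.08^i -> [-8.22, -0.66, -0.05, -0.0, -0.0]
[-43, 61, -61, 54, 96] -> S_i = Random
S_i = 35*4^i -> [35, 140, 560, 2240, 8960]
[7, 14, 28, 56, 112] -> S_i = 7*2^i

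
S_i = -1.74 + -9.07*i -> [-1.74, -10.81, -19.88, -28.95, -38.02]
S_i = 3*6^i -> [3, 18, 108, 648, 3888]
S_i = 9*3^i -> [9, 27, 81, 243, 729]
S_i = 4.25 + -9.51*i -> [4.25, -5.26, -14.77, -24.28, -33.79]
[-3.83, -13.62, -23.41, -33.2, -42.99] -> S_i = -3.83 + -9.79*i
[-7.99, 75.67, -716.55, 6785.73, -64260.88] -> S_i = -7.99*(-9.47)^i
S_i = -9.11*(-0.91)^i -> [-9.11, 8.29, -7.54, 6.87, -6.25]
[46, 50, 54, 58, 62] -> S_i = 46 + 4*i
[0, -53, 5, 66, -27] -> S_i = Random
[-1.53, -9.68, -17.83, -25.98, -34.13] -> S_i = -1.53 + -8.15*i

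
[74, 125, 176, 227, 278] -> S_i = 74 + 51*i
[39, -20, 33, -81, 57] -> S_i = Random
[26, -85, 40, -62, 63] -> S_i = Random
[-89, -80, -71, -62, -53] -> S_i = -89 + 9*i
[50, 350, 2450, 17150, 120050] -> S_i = 50*7^i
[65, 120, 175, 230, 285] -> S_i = 65 + 55*i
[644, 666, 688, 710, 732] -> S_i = 644 + 22*i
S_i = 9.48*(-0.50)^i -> [9.48, -4.74, 2.37, -1.18, 0.59]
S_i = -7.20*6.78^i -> [-7.2, -48.82, -330.97, -2243.99, -15214.28]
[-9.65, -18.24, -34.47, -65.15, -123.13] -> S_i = -9.65*1.89^i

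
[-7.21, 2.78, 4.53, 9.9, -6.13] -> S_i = Random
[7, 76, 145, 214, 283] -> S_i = 7 + 69*i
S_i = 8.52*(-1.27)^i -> [8.52, -10.82, 13.74, -17.45, 22.16]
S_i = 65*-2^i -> [65, -130, 260, -520, 1040]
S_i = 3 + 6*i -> [3, 9, 15, 21, 27]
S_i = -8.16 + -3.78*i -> [-8.16, -11.94, -15.72, -19.5, -23.28]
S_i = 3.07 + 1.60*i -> [3.07, 4.67, 6.27, 7.87, 9.47]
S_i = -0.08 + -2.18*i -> [-0.08, -2.26, -4.44, -6.62, -8.8]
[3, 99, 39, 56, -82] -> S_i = Random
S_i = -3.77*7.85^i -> [-3.77, -29.59, -232.32, -1823.69, -14315.94]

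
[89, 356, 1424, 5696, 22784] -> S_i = 89*4^i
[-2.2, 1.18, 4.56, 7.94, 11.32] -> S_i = -2.20 + 3.38*i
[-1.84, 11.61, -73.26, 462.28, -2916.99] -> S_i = -1.84*(-6.31)^i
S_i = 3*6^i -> [3, 18, 108, 648, 3888]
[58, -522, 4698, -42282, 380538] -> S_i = 58*-9^i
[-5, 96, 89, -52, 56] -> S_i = Random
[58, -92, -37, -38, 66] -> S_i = Random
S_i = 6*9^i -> [6, 54, 486, 4374, 39366]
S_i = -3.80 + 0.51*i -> [-3.8, -3.29, -2.78, -2.27, -1.76]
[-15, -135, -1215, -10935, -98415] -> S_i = -15*9^i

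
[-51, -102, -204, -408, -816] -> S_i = -51*2^i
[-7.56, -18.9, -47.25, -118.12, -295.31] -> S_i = -7.56*2.50^i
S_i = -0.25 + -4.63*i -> [-0.25, -4.88, -9.51, -14.14, -18.77]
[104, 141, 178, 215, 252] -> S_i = 104 + 37*i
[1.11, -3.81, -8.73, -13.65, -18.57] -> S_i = 1.11 + -4.92*i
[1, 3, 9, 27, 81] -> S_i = 1*3^i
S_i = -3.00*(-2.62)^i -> [-3.0, 7.86, -20.59, 53.95, -141.36]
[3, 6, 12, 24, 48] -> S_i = 3*2^i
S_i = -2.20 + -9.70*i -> [-2.2, -11.9, -21.6, -31.3, -41.0]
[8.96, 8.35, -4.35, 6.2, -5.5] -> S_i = Random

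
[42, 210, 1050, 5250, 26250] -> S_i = 42*5^i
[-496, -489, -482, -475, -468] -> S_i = -496 + 7*i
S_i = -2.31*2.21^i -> [-2.31, -5.11, -11.28, -24.93, -55.1]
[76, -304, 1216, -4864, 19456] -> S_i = 76*-4^i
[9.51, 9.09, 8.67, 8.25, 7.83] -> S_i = 9.51 + -0.42*i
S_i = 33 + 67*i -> [33, 100, 167, 234, 301]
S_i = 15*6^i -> [15, 90, 540, 3240, 19440]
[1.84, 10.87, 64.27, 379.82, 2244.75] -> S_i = 1.84*5.91^i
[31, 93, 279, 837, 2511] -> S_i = 31*3^i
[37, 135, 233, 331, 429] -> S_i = 37 + 98*i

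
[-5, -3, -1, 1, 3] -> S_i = -5 + 2*i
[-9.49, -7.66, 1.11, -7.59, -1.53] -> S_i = Random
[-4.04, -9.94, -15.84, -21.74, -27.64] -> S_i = -4.04 + -5.90*i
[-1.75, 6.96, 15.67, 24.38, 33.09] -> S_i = -1.75 + 8.71*i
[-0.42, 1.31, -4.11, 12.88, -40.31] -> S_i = -0.42*(-3.13)^i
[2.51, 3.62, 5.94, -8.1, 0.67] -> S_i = Random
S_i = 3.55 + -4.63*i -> [3.55, -1.08, -5.71, -10.34, -14.97]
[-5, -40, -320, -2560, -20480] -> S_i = -5*8^i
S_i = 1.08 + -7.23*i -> [1.08, -6.15, -13.38, -20.61, -27.84]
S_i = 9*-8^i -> [9, -72, 576, -4608, 36864]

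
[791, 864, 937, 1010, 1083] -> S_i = 791 + 73*i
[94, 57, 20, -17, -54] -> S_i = 94 + -37*i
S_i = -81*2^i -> [-81, -162, -324, -648, -1296]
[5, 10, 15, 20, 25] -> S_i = 5 + 5*i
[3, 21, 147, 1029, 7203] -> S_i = 3*7^i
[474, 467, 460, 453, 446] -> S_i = 474 + -7*i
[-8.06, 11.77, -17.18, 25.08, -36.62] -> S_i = -8.06*(-1.46)^i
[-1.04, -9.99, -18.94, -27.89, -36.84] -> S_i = -1.04 + -8.95*i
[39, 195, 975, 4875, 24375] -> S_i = 39*5^i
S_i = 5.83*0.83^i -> [5.83, 4.84, 4.02, 3.33, 2.77]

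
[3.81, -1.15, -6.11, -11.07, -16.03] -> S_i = 3.81 + -4.96*i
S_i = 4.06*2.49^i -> [4.06, 10.11, 25.17, 62.68, 156.07]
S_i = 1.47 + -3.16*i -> [1.47, -1.69, -4.85, -8.01, -11.17]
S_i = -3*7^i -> [-3, -21, -147, -1029, -7203]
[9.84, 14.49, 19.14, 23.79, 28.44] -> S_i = 9.84 + 4.65*i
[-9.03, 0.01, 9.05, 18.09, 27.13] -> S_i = -9.03 + 9.04*i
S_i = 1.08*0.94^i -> [1.08, 1.02, 0.95, 0.9, 0.84]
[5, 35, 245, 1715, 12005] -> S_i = 5*7^i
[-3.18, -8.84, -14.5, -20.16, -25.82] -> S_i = -3.18 + -5.66*i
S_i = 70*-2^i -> [70, -140, 280, -560, 1120]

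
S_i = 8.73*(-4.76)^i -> [8.73, -41.55, 197.8, -941.53, 4481.69]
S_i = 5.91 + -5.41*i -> [5.91, 0.5, -4.91, -10.32, -15.73]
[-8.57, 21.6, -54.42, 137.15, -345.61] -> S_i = -8.57*(-2.52)^i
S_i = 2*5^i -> [2, 10, 50, 250, 1250]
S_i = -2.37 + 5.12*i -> [-2.37, 2.75, 7.87, 12.99, 18.11]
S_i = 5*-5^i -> [5, -25, 125, -625, 3125]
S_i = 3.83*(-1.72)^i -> [3.83, -6.59, 11.33, -19.49, 33.52]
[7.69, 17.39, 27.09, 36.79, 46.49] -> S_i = 7.69 + 9.70*i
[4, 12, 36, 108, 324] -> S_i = 4*3^i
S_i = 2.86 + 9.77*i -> [2.86, 12.63, 22.4, 32.17, 41.94]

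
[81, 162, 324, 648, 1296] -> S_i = 81*2^i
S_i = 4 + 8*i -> [4, 12, 20, 28, 36]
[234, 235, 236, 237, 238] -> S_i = 234 + 1*i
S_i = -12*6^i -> [-12, -72, -432, -2592, -15552]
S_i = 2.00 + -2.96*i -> [2.0, -0.96, -3.92, -6.88, -9.84]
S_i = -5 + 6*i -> [-5, 1, 7, 13, 19]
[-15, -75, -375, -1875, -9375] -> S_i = -15*5^i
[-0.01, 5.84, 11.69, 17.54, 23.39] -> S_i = -0.01 + 5.85*i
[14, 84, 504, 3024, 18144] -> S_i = 14*6^i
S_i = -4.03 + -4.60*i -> [-4.03, -8.63, -13.23, -17.83, -22.43]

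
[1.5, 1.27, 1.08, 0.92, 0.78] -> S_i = 1.50*0.85^i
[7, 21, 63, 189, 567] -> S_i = 7*3^i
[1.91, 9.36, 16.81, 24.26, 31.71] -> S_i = 1.91 + 7.45*i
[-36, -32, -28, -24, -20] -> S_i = -36 + 4*i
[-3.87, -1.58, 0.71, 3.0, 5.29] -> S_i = -3.87 + 2.29*i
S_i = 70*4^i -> [70, 280, 1120, 4480, 17920]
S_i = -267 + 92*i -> [-267, -175, -83, 9, 101]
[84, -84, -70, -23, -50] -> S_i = Random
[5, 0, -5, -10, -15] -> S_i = 5 + -5*i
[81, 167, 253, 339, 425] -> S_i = 81 + 86*i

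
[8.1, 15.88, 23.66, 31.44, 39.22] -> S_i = 8.10 + 7.78*i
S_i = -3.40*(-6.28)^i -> [-3.4, 21.35, -134.09, 842.09, -5288.32]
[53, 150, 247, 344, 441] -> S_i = 53 + 97*i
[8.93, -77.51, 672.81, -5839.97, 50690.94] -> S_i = 8.93*(-8.68)^i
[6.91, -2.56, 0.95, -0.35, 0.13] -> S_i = 6.91*(-0.37)^i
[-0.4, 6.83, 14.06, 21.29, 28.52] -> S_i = -0.40 + 7.23*i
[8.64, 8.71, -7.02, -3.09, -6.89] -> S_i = Random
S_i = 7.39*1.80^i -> [7.39, 13.3, 23.94, 43.1, 77.58]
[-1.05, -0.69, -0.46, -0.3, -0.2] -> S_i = -1.05*0.66^i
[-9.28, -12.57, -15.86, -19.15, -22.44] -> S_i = -9.28 + -3.29*i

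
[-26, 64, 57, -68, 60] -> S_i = Random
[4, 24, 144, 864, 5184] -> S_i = 4*6^i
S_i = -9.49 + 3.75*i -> [-9.49, -5.74, -1.99, 1.76, 5.51]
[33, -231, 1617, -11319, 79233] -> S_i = 33*-7^i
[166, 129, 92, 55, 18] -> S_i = 166 + -37*i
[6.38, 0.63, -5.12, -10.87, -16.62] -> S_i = 6.38 + -5.75*i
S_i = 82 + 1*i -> [82, 83, 84, 85, 86]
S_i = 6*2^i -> [6, 12, 24, 48, 96]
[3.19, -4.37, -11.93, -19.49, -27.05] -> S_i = 3.19 + -7.56*i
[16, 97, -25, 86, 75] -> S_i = Random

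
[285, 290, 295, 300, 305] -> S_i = 285 + 5*i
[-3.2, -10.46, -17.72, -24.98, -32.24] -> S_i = -3.20 + -7.26*i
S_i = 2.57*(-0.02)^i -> [2.57, -0.05, 0.0, -0.0, 0.0]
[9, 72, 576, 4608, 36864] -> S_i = 9*8^i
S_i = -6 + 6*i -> [-6, 0, 6, 12, 18]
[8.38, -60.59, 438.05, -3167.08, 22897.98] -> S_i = 8.38*(-7.23)^i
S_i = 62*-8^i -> [62, -496, 3968, -31744, 253952]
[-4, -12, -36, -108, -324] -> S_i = -4*3^i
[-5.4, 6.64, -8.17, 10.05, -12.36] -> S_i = -5.40*(-1.23)^i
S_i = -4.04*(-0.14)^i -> [-4.04, 0.57, -0.08, 0.01, -0.0]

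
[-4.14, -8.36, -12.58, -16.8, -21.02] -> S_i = -4.14 + -4.22*i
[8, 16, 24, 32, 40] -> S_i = 8 + 8*i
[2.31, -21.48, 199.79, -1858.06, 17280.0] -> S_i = 2.31*(-9.30)^i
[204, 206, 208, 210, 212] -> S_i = 204 + 2*i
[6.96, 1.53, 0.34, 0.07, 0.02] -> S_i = 6.96*0.22^i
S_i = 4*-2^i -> [4, -8, 16, -32, 64]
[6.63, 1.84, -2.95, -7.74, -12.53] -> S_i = 6.63 + -4.79*i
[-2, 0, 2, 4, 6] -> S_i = -2 + 2*i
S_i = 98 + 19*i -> [98, 117, 136, 155, 174]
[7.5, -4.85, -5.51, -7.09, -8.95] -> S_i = Random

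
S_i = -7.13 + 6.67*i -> [-7.13, -0.46, 6.21, 12.88, 19.55]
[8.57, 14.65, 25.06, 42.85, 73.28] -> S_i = 8.57*1.71^i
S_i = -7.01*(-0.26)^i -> [-7.01, 1.82, -0.47, 0.12, -0.03]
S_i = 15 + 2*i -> [15, 17, 19, 21, 23]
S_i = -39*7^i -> [-39, -273, -1911, -13377, -93639]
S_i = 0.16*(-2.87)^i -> [0.16, -0.46, 1.32, -3.78, 10.86]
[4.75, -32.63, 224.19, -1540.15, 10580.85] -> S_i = 4.75*(-6.87)^i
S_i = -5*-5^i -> [-5, 25, -125, 625, -3125]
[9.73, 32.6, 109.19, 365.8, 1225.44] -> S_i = 9.73*3.35^i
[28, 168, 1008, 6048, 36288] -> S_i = 28*6^i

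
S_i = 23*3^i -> [23, 69, 207, 621, 1863]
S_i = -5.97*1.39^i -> [-5.97, -8.3, -11.53, -16.03, -22.29]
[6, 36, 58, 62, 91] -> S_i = Random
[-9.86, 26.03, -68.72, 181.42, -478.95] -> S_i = -9.86*(-2.64)^i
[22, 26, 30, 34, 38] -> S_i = 22 + 4*i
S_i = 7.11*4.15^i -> [7.11, 29.51, 122.45, 508.18, 2108.93]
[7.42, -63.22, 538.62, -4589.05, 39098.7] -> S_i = 7.42*(-8.52)^i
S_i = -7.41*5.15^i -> [-7.41, -38.16, -196.53, -1012.14, -5212.51]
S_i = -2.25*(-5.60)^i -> [-2.25, 12.6, -70.56, 395.14, -2212.76]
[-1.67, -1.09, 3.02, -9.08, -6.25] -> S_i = Random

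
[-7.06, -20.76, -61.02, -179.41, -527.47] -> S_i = -7.06*2.94^i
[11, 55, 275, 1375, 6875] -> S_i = 11*5^i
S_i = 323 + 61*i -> [323, 384, 445, 506, 567]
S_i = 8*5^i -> [8, 40, 200, 1000, 5000]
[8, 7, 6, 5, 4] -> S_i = 8 + -1*i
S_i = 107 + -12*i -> [107, 95, 83, 71, 59]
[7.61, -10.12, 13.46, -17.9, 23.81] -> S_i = 7.61*(-1.33)^i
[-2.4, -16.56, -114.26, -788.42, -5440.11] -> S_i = -2.40*6.90^i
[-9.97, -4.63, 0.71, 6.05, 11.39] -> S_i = -9.97 + 5.34*i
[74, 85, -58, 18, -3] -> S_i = Random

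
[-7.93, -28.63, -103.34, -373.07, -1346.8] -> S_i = -7.93*3.61^i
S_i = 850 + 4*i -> [850, 854, 858, 862, 866]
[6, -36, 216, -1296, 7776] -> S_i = 6*-6^i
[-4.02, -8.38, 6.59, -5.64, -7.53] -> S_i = Random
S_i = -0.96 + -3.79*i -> [-0.96, -4.75, -8.54, -12.33, -16.12]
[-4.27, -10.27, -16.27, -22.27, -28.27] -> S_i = -4.27 + -6.00*i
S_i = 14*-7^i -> [14, -98, 686, -4802, 33614]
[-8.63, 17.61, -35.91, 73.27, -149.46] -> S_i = -8.63*(-2.04)^i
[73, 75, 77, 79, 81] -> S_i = 73 + 2*i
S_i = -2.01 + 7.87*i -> [-2.01, 5.86, 13.73, 21.6, 29.47]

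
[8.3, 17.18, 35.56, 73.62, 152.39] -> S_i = 8.30*2.07^i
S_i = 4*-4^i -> [4, -16, 64, -256, 1024]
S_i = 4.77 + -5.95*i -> [4.77, -1.18, -7.13, -13.08, -19.03]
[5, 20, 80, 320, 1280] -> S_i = 5*4^i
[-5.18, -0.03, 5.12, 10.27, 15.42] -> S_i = -5.18 + 5.15*i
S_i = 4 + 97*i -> [4, 101, 198, 295, 392]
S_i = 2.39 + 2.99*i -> [2.39, 5.38, 8.37, 11.36, 14.35]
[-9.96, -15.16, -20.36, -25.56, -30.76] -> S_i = -9.96 + -5.20*i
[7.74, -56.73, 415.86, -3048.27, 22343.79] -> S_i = 7.74*(-7.33)^i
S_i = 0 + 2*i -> [0, 2, 4, 6, 8]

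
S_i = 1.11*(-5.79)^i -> [1.11, -6.43, 37.21, -215.46, 1247.49]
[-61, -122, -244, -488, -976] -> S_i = -61*2^i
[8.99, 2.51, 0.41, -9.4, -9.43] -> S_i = Random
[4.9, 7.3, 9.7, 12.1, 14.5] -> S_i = 4.90 + 2.40*i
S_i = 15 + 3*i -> [15, 18, 21, 24, 27]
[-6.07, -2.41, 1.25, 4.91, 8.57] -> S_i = -6.07 + 3.66*i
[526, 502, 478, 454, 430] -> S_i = 526 + -24*i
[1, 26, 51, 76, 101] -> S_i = 1 + 25*i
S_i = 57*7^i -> [57, 399, 2793, 19551, 136857]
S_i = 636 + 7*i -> [636, 643, 650, 657, 664]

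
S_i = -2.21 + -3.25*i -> [-2.21, -5.46, -8.71, -11.96, -15.21]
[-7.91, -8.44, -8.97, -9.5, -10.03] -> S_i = -7.91 + -0.53*i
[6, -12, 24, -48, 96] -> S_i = 6*-2^i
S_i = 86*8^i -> [86, 688, 5504, 44032, 352256]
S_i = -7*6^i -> [-7, -42, -252, -1512, -9072]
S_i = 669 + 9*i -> [669, 678, 687, 696, 705]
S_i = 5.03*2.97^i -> [5.03, 14.94, 44.37, 131.78, 391.38]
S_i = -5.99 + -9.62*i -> [-5.99, -15.61, -25.23, -34.85, -44.47]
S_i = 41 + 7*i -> [41, 48, 55, 62, 69]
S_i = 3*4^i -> [3, 12, 48, 192, 768]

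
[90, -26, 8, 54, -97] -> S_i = Random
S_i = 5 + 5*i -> [5, 10, 15, 20, 25]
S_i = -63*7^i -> [-63, -441, -3087, -21609, -151263]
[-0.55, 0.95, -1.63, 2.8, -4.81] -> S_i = -0.55*(-1.72)^i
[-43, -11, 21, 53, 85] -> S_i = -43 + 32*i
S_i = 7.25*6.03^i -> [7.25, 43.72, 263.62, 1589.61, 9585.33]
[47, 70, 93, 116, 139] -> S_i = 47 + 23*i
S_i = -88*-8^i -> [-88, 704, -5632, 45056, -360448]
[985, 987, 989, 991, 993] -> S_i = 985 + 2*i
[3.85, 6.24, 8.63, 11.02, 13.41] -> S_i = 3.85 + 2.39*i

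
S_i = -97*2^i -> [-97, -194, -388, -776, -1552]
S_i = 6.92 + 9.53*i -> [6.92, 16.45, 25.98, 35.51, 45.04]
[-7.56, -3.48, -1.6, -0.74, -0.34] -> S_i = -7.56*0.46^i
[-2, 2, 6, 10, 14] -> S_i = -2 + 4*i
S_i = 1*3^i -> [1, 3, 9, 27, 81]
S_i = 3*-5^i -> [3, -15, 75, -375, 1875]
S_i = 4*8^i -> [4, 32, 256, 2048, 16384]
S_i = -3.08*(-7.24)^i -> [-3.08, 22.3, -161.45, 1168.87, -8462.62]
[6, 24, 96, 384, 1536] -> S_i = 6*4^i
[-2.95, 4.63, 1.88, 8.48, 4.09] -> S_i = Random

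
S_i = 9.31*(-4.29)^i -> [9.31, -39.94, 171.34, -735.06, 3153.4]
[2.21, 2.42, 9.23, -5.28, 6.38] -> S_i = Random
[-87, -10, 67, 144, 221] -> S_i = -87 + 77*i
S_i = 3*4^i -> [3, 12, 48, 192, 768]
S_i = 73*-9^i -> [73, -657, 5913, -53217, 478953]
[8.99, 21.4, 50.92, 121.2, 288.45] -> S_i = 8.99*2.38^i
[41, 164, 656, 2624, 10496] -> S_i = 41*4^i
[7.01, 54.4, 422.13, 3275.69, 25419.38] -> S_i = 7.01*7.76^i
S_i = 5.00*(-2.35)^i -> [5.0, -11.75, 27.61, -64.89, 152.49]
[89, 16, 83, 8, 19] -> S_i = Random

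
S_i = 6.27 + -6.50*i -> [6.27, -0.23, -6.73, -13.23, -19.73]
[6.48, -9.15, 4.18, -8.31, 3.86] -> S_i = Random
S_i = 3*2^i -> [3, 6, 12, 24, 48]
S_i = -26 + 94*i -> [-26, 68, 162, 256, 350]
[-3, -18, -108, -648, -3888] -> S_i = -3*6^i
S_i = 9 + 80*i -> [9, 89, 169, 249, 329]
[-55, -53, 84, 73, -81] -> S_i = Random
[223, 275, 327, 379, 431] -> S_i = 223 + 52*i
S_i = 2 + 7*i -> [2, 9, 16, 23, 30]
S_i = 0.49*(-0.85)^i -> [0.49, -0.42, 0.35, -0.3, 0.26]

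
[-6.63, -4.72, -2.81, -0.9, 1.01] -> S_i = -6.63 + 1.91*i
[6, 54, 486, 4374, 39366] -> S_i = 6*9^i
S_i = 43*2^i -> [43, 86, 172, 344, 688]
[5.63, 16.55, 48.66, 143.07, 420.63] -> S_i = 5.63*2.94^i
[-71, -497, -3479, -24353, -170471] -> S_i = -71*7^i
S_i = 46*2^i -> [46, 92, 184, 368, 736]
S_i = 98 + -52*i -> [98, 46, -6, -58, -110]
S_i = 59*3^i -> [59, 177, 531, 1593, 4779]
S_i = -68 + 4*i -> [-68, -64, -60, -56, -52]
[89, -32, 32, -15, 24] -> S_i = Random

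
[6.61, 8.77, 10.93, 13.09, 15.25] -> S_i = 6.61 + 2.16*i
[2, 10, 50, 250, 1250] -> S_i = 2*5^i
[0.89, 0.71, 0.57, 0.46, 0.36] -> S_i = 0.89*0.80^i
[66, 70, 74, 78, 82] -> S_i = 66 + 4*i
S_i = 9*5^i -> [9, 45, 225, 1125, 5625]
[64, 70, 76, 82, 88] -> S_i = 64 + 6*i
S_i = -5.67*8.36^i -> [-5.67, -47.4, -396.27, -3312.85, -27695.43]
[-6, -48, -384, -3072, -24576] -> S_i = -6*8^i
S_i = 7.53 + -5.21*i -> [7.53, 2.32, -2.89, -8.1, -13.31]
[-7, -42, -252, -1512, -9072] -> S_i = -7*6^i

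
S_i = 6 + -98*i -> [6, -92, -190, -288, -386]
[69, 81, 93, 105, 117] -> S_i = 69 + 12*i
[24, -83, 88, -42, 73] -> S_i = Random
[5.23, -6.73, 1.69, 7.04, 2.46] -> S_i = Random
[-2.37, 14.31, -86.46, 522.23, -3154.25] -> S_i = -2.37*(-6.04)^i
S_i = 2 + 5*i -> [2, 7, 12, 17, 22]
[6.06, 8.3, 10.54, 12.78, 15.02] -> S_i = 6.06 + 2.24*i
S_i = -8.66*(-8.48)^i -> [-8.66, 73.44, -622.74, 5280.87, -44781.77]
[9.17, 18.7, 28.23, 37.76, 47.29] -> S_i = 9.17 + 9.53*i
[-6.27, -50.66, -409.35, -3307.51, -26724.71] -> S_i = -6.27*8.08^i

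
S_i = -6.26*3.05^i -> [-6.26, -19.09, -58.23, -177.61, -541.72]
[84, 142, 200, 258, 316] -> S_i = 84 + 58*i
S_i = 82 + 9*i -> [82, 91, 100, 109, 118]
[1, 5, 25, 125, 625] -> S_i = 1*5^i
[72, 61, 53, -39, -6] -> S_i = Random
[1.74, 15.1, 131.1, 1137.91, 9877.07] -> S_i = 1.74*8.68^i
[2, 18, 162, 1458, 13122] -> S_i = 2*9^i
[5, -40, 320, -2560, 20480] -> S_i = 5*-8^i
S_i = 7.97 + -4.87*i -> [7.97, 3.1, -1.77, -6.64, -11.51]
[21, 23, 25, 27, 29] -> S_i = 21 + 2*i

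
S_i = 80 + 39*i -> [80, 119, 158, 197, 236]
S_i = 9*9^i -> [9, 81, 729, 6561, 59049]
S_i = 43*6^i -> [43, 258, 1548, 9288, 55728]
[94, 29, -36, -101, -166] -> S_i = 94 + -65*i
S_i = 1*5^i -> [1, 5, 25, 125, 625]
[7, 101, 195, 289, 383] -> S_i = 7 + 94*i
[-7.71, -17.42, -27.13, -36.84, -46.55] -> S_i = -7.71 + -9.71*i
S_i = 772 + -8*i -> [772, 764, 756, 748, 740]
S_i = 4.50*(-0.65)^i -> [4.5, -2.92, 1.9, -1.24, 0.8]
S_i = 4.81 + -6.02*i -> [4.81, -1.21, -7.23, -13.25, -19.27]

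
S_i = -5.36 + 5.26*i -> [-5.36, -0.1, 5.16, 10.42, 15.68]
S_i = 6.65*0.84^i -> [6.65, 5.59, 4.69, 3.94, 3.31]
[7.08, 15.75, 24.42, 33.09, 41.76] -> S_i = 7.08 + 8.67*i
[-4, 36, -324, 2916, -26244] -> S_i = -4*-9^i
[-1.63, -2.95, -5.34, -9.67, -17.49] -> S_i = -1.63*1.81^i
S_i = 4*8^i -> [4, 32, 256, 2048, 16384]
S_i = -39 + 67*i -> [-39, 28, 95, 162, 229]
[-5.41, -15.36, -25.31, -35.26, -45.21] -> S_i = -5.41 + -9.95*i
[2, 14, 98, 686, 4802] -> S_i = 2*7^i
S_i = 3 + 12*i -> [3, 15, 27, 39, 51]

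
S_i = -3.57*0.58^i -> [-3.57, -2.07, -1.2, -0.7, -0.4]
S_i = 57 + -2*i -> [57, 55, 53, 51, 49]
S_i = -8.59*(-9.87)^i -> [-8.59, 84.78, -836.81, 8259.33, -81519.55]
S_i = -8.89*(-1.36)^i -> [-8.89, 12.09, -16.44, 22.36, -30.41]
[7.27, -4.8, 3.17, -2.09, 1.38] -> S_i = 7.27*(-0.66)^i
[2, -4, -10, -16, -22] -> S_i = 2 + -6*i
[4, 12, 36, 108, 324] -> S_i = 4*3^i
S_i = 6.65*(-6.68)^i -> [6.65, -44.42, 296.74, -1982.22, 13241.2]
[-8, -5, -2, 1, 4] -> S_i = -8 + 3*i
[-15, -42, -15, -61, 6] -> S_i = Random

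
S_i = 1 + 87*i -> [1, 88, 175, 262, 349]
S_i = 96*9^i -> [96, 864, 7776, 69984, 629856]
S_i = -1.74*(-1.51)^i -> [-1.74, 2.63, -3.97, 5.99, -9.05]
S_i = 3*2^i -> [3, 6, 12, 24, 48]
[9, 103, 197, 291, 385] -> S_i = 9 + 94*i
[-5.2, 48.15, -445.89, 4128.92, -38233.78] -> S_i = -5.20*(-9.26)^i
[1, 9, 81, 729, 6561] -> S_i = 1*9^i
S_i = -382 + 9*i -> [-382, -373, -364, -355, -346]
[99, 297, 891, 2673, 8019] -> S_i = 99*3^i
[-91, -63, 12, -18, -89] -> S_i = Random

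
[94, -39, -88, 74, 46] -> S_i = Random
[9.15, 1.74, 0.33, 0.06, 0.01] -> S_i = 9.15*0.19^i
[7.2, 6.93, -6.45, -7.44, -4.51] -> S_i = Random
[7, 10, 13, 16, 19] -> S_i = 7 + 3*i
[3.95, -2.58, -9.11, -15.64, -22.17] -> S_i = 3.95 + -6.53*i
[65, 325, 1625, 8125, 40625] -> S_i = 65*5^i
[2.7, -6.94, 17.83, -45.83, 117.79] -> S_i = 2.70*(-2.57)^i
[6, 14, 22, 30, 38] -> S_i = 6 + 8*i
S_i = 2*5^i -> [2, 10, 50, 250, 1250]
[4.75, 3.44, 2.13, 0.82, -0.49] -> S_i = 4.75 + -1.31*i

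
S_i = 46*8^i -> [46, 368, 2944, 23552, 188416]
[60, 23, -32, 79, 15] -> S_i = Random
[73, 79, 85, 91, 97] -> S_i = 73 + 6*i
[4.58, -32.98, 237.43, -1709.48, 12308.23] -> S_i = 4.58*(-7.20)^i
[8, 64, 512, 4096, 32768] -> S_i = 8*8^i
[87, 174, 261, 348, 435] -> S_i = 87 + 87*i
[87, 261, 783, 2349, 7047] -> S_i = 87*3^i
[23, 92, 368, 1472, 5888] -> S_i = 23*4^i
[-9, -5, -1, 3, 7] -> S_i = -9 + 4*i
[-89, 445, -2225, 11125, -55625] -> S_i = -89*-5^i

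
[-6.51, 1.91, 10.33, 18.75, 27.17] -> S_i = -6.51 + 8.42*i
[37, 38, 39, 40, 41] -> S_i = 37 + 1*i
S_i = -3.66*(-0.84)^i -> [-3.66, 3.07, -2.58, 2.17, -1.82]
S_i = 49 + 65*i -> [49, 114, 179, 244, 309]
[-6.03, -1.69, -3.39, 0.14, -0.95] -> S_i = Random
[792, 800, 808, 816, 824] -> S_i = 792 + 8*i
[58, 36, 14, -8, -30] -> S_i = 58 + -22*i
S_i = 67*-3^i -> [67, -201, 603, -1809, 5427]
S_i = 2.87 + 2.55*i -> [2.87, 5.42, 7.97, 10.52, 13.07]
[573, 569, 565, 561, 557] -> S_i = 573 + -4*i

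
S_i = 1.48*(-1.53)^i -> [1.48, -2.26, 3.46, -5.3, 8.11]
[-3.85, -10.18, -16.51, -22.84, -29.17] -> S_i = -3.85 + -6.33*i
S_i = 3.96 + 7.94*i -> [3.96, 11.9, 19.84, 27.78, 35.72]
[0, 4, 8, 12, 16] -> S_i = 0 + 4*i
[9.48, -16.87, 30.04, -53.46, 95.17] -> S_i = 9.48*(-1.78)^i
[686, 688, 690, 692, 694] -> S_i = 686 + 2*i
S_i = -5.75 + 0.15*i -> [-5.75, -5.6, -5.45, -5.3, -5.15]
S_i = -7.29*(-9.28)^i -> [-7.29, 67.65, -627.8, 5826.01, -54065.4]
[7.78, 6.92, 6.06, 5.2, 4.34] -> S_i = 7.78 + -0.86*i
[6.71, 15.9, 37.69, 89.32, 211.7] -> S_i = 6.71*2.37^i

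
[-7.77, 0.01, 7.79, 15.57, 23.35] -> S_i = -7.77 + 7.78*i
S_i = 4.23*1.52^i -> [4.23, 6.43, 9.77, 14.85, 22.58]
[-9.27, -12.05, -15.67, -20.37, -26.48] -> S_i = -9.27*1.30^i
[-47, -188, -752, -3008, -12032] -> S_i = -47*4^i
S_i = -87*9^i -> [-87, -783, -7047, -63423, -570807]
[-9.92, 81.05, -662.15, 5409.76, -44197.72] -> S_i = -9.92*(-8.17)^i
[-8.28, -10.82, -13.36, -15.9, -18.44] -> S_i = -8.28 + -2.54*i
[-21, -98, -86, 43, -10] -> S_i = Random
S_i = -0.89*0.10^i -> [-0.89, -0.09, -0.01, -0.0, -0.0]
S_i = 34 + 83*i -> [34, 117, 200, 283, 366]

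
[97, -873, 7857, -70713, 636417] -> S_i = 97*-9^i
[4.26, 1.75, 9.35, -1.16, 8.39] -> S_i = Random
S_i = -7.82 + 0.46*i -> [-7.82, -7.36, -6.9, -6.44, -5.98]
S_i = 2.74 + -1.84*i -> [2.74, 0.9, -0.94, -2.78, -4.62]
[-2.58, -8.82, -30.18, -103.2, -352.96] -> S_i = -2.58*3.42^i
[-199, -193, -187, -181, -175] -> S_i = -199 + 6*i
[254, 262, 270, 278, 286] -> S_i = 254 + 8*i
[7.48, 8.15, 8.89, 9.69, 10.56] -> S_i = 7.48*1.09^i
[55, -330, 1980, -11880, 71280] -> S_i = 55*-6^i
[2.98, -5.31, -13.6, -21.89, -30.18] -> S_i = 2.98 + -8.29*i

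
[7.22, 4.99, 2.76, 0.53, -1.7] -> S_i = 7.22 + -2.23*i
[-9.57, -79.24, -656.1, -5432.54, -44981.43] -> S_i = -9.57*8.28^i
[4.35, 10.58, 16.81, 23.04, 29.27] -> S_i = 4.35 + 6.23*i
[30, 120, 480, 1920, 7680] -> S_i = 30*4^i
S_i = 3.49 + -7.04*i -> [3.49, -3.55, -10.59, -17.63, -24.67]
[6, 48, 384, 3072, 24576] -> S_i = 6*8^i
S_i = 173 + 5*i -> [173, 178, 183, 188, 193]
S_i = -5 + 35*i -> [-5, 30, 65, 100, 135]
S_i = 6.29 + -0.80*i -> [6.29, 5.49, 4.69, 3.89, 3.09]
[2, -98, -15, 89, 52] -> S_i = Random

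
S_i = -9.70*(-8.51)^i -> [-9.7, 82.55, -702.47, 5978.06, -50873.31]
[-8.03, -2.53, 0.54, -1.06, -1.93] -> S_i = Random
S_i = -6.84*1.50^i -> [-6.84, -10.26, -15.39, -23.08, -34.63]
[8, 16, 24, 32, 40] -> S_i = 8 + 8*i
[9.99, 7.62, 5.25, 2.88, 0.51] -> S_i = 9.99 + -2.37*i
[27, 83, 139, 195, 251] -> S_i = 27 + 56*i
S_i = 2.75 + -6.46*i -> [2.75, -3.71, -10.17, -16.63, -23.09]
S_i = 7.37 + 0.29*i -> [7.37, 7.66, 7.95, 8.24, 8.53]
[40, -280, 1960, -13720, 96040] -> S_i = 40*-7^i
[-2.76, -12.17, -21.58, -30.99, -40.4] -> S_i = -2.76 + -9.41*i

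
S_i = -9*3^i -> [-9, -27, -81, -243, -729]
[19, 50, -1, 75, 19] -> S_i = Random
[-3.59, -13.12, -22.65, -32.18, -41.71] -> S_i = -3.59 + -9.53*i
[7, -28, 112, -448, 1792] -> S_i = 7*-4^i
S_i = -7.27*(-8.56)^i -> [-7.27, 62.23, -532.7, 4559.9, -39032.78]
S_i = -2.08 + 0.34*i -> [-2.08, -1.74, -1.4, -1.06, -0.72]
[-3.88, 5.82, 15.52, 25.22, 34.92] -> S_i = -3.88 + 9.70*i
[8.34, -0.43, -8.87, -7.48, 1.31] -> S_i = Random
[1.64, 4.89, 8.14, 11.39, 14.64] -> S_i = 1.64 + 3.25*i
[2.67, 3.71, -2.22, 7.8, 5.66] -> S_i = Random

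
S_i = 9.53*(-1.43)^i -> [9.53, -13.63, 19.49, -27.87, 39.85]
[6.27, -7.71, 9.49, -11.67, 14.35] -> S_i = 6.27*(-1.23)^i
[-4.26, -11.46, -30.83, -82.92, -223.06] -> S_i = -4.26*2.69^i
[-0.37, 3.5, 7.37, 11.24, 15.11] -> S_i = -0.37 + 3.87*i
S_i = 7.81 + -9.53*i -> [7.81, -1.72, -11.25, -20.78, -30.31]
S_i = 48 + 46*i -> [48, 94, 140, 186, 232]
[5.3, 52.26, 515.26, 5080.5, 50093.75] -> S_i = 5.30*9.86^i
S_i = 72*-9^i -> [72, -648, 5832, -52488, 472392]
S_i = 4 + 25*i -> [4, 29, 54, 79, 104]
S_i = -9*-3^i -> [-9, 27, -81, 243, -729]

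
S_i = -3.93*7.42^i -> [-3.93, -29.16, -216.37, -1605.48, -11912.64]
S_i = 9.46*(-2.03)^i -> [9.46, -19.2, 38.98, -79.14, 160.65]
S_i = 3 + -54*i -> [3, -51, -105, -159, -213]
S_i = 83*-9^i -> [83, -747, 6723, -60507, 544563]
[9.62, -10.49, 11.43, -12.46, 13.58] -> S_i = 9.62*(-1.09)^i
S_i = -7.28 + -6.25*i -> [-7.28, -13.53, -19.78, -26.03, -32.28]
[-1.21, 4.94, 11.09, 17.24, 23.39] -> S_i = -1.21 + 6.15*i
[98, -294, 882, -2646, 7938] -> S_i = 98*-3^i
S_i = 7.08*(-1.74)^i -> [7.08, -12.32, 21.44, -37.3, 64.9]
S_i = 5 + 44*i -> [5, 49, 93, 137, 181]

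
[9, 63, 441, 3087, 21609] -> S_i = 9*7^i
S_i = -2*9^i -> [-2, -18, -162, -1458, -13122]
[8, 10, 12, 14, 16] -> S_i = 8 + 2*i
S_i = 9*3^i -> [9, 27, 81, 243, 729]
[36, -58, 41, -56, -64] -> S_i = Random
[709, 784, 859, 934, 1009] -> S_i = 709 + 75*i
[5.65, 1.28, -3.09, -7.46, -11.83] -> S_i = 5.65 + -4.37*i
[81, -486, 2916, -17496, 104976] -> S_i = 81*-6^i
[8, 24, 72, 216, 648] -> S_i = 8*3^i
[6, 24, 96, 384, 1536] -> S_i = 6*4^i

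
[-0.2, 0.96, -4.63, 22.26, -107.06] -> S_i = -0.20*(-4.81)^i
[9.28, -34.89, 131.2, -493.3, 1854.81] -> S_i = 9.28*(-3.76)^i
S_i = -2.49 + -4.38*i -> [-2.49, -6.87, -11.25, -15.63, -20.01]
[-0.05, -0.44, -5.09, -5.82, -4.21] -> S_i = Random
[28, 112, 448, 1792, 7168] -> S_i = 28*4^i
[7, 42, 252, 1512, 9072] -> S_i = 7*6^i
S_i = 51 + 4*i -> [51, 55, 59, 63, 67]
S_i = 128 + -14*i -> [128, 114, 100, 86, 72]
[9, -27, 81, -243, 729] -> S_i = 9*-3^i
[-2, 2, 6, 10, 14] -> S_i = -2 + 4*i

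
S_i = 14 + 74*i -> [14, 88, 162, 236, 310]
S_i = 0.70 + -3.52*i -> [0.7, -2.82, -6.34, -9.86, -13.38]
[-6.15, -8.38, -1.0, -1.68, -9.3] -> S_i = Random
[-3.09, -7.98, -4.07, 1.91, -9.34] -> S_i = Random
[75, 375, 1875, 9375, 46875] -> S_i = 75*5^i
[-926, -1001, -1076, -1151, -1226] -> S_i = -926 + -75*i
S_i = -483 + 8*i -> [-483, -475, -467, -459, -451]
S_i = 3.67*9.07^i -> [3.67, 33.29, 301.91, 2738.34, 24836.78]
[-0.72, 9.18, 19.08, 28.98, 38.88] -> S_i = -0.72 + 9.90*i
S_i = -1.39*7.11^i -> [-1.39, -9.88, -70.27, -499.6, -3552.17]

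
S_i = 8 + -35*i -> [8, -27, -62, -97, -132]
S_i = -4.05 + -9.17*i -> [-4.05, -13.22, -22.39, -31.56, -40.73]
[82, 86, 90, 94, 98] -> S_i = 82 + 4*i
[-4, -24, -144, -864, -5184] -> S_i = -4*6^i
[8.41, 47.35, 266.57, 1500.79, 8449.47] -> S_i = 8.41*5.63^i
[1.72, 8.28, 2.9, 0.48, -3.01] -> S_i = Random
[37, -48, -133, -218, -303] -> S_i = 37 + -85*i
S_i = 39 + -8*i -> [39, 31, 23, 15, 7]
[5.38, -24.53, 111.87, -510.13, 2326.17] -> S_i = 5.38*(-4.56)^i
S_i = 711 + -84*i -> [711, 627, 543, 459, 375]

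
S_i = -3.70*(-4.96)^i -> [-3.7, 18.35, -91.03, 451.49, -2239.38]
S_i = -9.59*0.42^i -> [-9.59, -4.03, -1.69, -0.71, -0.3]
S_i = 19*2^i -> [19, 38, 76, 152, 304]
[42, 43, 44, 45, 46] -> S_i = 42 + 1*i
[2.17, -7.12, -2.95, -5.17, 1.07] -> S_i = Random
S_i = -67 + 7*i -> [-67, -60, -53, -46, -39]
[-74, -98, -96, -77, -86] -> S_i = Random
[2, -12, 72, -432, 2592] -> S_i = 2*-6^i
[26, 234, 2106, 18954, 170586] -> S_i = 26*9^i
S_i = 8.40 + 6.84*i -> [8.4, 15.24, 22.08, 28.92, 35.76]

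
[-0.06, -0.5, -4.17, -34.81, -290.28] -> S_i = -0.06*8.34^i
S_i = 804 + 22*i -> [804, 826, 848, 870, 892]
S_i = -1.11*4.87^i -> [-1.11, -5.41, -26.33, -128.21, -624.37]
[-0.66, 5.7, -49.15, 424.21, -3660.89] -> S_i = -0.66*(-8.63)^i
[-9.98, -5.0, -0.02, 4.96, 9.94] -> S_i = -9.98 + 4.98*i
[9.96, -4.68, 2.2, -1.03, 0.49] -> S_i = 9.96*(-0.47)^i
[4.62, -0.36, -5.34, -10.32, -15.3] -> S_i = 4.62 + -4.98*i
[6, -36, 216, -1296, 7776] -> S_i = 6*-6^i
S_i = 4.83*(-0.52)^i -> [4.83, -2.51, 1.31, -0.68, 0.35]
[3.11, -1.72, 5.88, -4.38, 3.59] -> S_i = Random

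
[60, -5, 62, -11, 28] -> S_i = Random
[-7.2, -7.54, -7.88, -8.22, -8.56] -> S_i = -7.20 + -0.34*i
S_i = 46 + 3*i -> [46, 49, 52, 55, 58]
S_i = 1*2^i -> [1, 2, 4, 8, 16]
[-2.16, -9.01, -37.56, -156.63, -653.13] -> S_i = -2.16*4.17^i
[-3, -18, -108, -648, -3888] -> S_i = -3*6^i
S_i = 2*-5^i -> [2, -10, 50, -250, 1250]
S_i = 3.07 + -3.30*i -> [3.07, -0.23, -3.53, -6.83, -10.13]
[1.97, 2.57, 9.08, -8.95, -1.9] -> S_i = Random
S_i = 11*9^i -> [11, 99, 891, 8019, 72171]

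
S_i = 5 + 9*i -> [5, 14, 23, 32, 41]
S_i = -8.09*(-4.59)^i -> [-8.09, 37.13, -170.44, 782.32, -3590.87]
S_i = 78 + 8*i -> [78, 86, 94, 102, 110]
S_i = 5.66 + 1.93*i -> [5.66, 7.59, 9.52, 11.45, 13.38]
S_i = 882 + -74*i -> [882, 808, 734, 660, 586]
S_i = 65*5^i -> [65, 325, 1625, 8125, 40625]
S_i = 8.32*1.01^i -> [8.32, 8.4, 8.49, 8.57, 8.66]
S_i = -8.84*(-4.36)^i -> [-8.84, 38.54, -168.04, 732.68, -3194.47]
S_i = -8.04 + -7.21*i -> [-8.04, -15.25, -22.46, -29.67, -36.88]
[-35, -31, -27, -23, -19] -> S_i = -35 + 4*i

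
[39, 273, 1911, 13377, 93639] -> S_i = 39*7^i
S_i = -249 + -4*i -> [-249, -253, -257, -261, -265]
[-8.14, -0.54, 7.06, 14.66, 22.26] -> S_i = -8.14 + 7.60*i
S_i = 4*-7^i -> [4, -28, 196, -1372, 9604]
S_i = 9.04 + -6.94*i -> [9.04, 2.1, -4.84, -11.78, -18.72]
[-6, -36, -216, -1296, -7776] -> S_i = -6*6^i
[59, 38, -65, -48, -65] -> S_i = Random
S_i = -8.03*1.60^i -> [-8.03, -12.85, -20.56, -32.89, -52.63]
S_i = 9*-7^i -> [9, -63, 441, -3087, 21609]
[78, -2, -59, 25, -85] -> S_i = Random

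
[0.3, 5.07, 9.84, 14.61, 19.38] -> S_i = 0.30 + 4.77*i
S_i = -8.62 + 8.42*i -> [-8.62, -0.2, 8.22, 16.64, 25.06]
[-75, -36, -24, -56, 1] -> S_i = Random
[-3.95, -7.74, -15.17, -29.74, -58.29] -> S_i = -3.95*1.96^i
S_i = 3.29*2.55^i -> [3.29, 8.39, 21.39, 54.55, 139.11]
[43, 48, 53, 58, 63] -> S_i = 43 + 5*i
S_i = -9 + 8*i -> [-9, -1, 7, 15, 23]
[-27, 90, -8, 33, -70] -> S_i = Random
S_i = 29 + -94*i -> [29, -65, -159, -253, -347]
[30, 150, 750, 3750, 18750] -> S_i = 30*5^i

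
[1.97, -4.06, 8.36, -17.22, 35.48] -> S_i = 1.97*(-2.06)^i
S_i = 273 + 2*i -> [273, 275, 277, 279, 281]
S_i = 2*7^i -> [2, 14, 98, 686, 4802]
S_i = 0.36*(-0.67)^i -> [0.36, -0.24, 0.16, -0.11, 0.07]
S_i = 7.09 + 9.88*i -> [7.09, 16.97, 26.85, 36.73, 46.61]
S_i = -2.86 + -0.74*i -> [-2.86, -3.6, -4.34, -5.08, -5.82]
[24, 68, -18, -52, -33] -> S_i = Random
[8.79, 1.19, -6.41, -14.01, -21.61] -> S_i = 8.79 + -7.60*i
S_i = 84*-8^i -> [84, -672, 5376, -43008, 344064]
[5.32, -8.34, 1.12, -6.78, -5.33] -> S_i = Random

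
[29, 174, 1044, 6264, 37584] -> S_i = 29*6^i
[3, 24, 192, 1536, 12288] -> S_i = 3*8^i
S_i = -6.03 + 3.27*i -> [-6.03, -2.76, 0.51, 3.78, 7.05]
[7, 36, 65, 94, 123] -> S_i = 7 + 29*i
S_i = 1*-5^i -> [1, -5, 25, -125, 625]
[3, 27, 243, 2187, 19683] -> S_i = 3*9^i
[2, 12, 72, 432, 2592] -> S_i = 2*6^i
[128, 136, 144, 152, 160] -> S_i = 128 + 8*i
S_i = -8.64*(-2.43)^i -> [-8.64, 21.0, -51.02, 123.97, -301.26]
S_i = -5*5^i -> [-5, -25, -125, -625, -3125]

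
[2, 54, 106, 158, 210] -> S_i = 2 + 52*i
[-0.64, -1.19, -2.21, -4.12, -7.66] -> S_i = -0.64*1.86^i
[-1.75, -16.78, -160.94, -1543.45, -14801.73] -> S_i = -1.75*9.59^i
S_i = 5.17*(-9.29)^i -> [5.17, -48.03, 446.19, -4145.13, 38508.22]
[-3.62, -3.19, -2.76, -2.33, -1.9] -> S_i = -3.62 + 0.43*i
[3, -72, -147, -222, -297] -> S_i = 3 + -75*i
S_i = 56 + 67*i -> [56, 123, 190, 257, 324]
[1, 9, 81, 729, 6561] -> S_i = 1*9^i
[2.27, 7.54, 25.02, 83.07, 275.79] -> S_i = 2.27*3.32^i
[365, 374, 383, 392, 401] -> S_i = 365 + 9*i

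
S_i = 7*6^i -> [7, 42, 252, 1512, 9072]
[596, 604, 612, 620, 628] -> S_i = 596 + 8*i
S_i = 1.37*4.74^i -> [1.37, 6.49, 30.78, 145.9, 691.57]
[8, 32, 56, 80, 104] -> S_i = 8 + 24*i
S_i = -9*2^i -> [-9, -18, -36, -72, -144]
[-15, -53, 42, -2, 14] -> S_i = Random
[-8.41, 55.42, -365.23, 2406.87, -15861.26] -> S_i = -8.41*(-6.59)^i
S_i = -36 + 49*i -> [-36, 13, 62, 111, 160]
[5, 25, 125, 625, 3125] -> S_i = 5*5^i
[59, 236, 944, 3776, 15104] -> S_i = 59*4^i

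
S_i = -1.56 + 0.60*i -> [-1.56, -0.96, -0.36, 0.24, 0.84]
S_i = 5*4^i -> [5, 20, 80, 320, 1280]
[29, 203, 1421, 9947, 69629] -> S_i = 29*7^i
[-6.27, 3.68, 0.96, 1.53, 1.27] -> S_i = Random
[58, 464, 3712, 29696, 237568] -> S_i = 58*8^i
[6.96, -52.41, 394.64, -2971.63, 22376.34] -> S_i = 6.96*(-7.53)^i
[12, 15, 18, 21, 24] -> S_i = 12 + 3*i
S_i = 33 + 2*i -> [33, 35, 37, 39, 41]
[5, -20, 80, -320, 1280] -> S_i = 5*-4^i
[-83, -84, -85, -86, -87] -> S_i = -83 + -1*i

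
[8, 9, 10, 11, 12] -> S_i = 8 + 1*i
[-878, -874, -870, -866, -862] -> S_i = -878 + 4*i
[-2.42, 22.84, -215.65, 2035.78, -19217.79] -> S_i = -2.42*(-9.44)^i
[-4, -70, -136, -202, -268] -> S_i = -4 + -66*i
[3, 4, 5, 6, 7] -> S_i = 3 + 1*i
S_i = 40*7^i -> [40, 280, 1960, 13720, 96040]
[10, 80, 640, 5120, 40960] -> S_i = 10*8^i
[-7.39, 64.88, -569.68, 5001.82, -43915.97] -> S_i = -7.39*(-8.78)^i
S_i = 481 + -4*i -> [481, 477, 473, 469, 465]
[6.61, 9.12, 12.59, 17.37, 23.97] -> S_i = 6.61*1.38^i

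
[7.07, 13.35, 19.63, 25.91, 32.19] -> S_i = 7.07 + 6.28*i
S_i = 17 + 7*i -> [17, 24, 31, 38, 45]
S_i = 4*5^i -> [4, 20, 100, 500, 2500]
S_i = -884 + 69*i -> [-884, -815, -746, -677, -608]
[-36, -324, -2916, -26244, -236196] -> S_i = -36*9^i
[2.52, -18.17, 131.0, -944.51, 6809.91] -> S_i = 2.52*(-7.21)^i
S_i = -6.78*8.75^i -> [-6.78, -59.32, -519.09, -4542.07, -39743.12]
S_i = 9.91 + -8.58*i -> [9.91, 1.33, -7.25, -15.83, -24.41]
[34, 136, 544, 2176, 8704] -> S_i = 34*4^i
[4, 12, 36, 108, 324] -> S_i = 4*3^i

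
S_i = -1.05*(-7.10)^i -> [-1.05, 7.46, -52.93, 375.81, -2668.23]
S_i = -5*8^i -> [-5, -40, -320, -2560, -20480]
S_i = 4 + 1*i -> [4, 5, 6, 7, 8]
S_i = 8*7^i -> [8, 56, 392, 2744, 19208]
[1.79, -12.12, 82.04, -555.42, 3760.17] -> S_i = 1.79*(-6.77)^i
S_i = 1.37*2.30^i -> [1.37, 3.15, 7.25, 16.67, 38.34]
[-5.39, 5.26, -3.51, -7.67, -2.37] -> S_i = Random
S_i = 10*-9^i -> [10, -90, 810, -7290, 65610]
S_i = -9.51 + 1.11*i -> [-9.51, -8.4, -7.29, -6.18, -5.07]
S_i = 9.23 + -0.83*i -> [9.23, 8.4, 7.57, 6.74, 5.91]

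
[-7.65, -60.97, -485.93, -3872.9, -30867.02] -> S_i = -7.65*7.97^i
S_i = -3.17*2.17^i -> [-3.17, -6.88, -14.93, -32.39, -70.29]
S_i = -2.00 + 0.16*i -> [-2.0, -1.84, -1.68, -1.52, -1.36]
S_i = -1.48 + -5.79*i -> [-1.48, -7.27, -13.06, -18.85, -24.64]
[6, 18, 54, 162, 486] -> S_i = 6*3^i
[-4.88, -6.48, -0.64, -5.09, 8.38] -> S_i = Random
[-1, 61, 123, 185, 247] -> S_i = -1 + 62*i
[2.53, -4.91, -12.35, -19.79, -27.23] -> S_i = 2.53 + -7.44*i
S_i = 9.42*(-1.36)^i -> [9.42, -12.81, 17.42, -23.7, 32.23]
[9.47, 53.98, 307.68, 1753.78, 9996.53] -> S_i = 9.47*5.70^i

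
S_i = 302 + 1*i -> [302, 303, 304, 305, 306]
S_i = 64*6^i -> [64, 384, 2304, 13824, 82944]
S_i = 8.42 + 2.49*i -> [8.42, 10.91, 13.4, 15.89, 18.38]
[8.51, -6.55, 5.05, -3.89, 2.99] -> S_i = 8.51*(-0.77)^i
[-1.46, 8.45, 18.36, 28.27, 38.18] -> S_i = -1.46 + 9.91*i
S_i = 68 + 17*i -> [68, 85, 102, 119, 136]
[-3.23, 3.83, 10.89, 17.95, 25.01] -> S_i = -3.23 + 7.06*i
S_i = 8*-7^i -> [8, -56, 392, -2744, 19208]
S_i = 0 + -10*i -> [0, -10, -20, -30, -40]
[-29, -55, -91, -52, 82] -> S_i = Random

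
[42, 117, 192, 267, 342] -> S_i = 42 + 75*i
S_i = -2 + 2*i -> [-2, 0, 2, 4, 6]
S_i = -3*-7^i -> [-3, 21, -147, 1029, -7203]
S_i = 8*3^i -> [8, 24, 72, 216, 648]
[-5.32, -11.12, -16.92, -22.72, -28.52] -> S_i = -5.32 + -5.80*i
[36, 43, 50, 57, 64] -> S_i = 36 + 7*i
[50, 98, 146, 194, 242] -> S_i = 50 + 48*i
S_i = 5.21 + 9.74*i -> [5.21, 14.95, 24.69, 34.43, 44.17]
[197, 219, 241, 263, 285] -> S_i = 197 + 22*i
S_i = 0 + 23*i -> [0, 23, 46, 69, 92]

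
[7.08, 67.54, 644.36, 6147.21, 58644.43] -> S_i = 7.08*9.54^i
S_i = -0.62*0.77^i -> [-0.62, -0.48, -0.37, -0.28, -0.22]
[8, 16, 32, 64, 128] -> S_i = 8*2^i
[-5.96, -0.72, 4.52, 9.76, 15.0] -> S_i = -5.96 + 5.24*i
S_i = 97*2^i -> [97, 194, 388, 776, 1552]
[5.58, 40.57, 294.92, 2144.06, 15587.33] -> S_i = 5.58*7.27^i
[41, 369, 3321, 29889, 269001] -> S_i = 41*9^i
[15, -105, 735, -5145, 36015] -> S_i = 15*-7^i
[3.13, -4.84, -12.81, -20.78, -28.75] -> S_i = 3.13 + -7.97*i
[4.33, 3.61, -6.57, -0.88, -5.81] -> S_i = Random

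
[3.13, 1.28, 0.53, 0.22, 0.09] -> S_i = 3.13*0.41^i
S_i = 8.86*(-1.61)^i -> [8.86, -14.26, 22.97, -36.98, 59.53]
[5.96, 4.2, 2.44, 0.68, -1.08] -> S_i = 5.96 + -1.76*i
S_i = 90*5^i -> [90, 450, 2250, 11250, 56250]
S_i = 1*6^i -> [1, 6, 36, 216, 1296]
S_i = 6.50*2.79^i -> [6.5, 18.14, 50.6, 141.16, 393.85]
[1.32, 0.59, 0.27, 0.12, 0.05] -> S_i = 1.32*0.45^i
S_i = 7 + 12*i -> [7, 19, 31, 43, 55]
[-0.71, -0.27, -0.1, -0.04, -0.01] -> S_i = -0.71*0.38^i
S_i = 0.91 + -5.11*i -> [0.91, -4.2, -9.31, -14.42, -19.53]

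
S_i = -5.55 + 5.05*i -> [-5.55, -0.5, 4.55, 9.6, 14.65]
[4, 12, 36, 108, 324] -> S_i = 4*3^i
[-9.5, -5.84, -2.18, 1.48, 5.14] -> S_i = -9.50 + 3.66*i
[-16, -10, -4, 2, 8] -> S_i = -16 + 6*i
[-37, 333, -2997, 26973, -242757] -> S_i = -37*-9^i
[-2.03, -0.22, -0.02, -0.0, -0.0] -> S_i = -2.03*0.11^i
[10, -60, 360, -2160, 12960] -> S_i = 10*-6^i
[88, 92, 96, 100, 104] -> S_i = 88 + 4*i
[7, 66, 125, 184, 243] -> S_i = 7 + 59*i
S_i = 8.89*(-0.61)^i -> [8.89, -5.42, 3.31, -2.02, 1.23]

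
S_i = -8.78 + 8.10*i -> [-8.78, -0.68, 7.42, 15.52, 23.62]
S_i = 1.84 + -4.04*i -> [1.84, -2.2, -6.24, -10.28, -14.32]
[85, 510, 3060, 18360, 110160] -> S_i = 85*6^i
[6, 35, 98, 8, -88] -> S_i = Random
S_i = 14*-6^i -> [14, -84, 504, -3024, 18144]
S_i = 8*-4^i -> [8, -32, 128, -512, 2048]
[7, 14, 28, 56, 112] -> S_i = 7*2^i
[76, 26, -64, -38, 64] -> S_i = Random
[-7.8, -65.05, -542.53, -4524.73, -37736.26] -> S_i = -7.80*8.34^i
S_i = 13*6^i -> [13, 78, 468, 2808, 16848]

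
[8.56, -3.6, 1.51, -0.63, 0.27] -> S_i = 8.56*(-0.42)^i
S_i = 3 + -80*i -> [3, -77, -157, -237, -317]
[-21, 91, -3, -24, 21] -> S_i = Random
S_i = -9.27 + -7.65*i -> [-9.27, -16.92, -24.57, -32.22, -39.87]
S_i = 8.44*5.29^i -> [8.44, 44.65, 236.19, 1249.42, 6609.45]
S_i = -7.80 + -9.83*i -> [-7.8, -17.63, -27.46, -37.29, -47.12]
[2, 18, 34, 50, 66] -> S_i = 2 + 16*i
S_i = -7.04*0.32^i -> [-7.04, -2.25, -0.72, -0.23, -0.07]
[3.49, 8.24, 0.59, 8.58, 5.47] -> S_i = Random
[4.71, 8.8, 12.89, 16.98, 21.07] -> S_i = 4.71 + 4.09*i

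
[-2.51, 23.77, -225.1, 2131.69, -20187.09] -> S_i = -2.51*(-9.47)^i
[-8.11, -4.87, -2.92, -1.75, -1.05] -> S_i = -8.11*0.60^i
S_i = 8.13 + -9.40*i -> [8.13, -1.27, -10.67, -20.07, -29.47]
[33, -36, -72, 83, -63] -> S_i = Random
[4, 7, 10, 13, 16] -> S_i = 4 + 3*i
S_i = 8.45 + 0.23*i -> [8.45, 8.68, 8.91, 9.14, 9.37]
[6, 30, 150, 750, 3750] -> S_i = 6*5^i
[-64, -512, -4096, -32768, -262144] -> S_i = -64*8^i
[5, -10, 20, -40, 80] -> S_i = 5*-2^i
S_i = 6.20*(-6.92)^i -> [6.2, -42.9, 296.9, -2054.52, 14217.27]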